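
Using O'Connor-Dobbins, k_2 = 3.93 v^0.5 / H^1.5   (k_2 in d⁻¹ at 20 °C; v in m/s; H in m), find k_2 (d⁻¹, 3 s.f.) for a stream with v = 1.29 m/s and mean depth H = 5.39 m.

k_2 = 3.93 × 1.29^0.5 / 5.39^1.5 = 3.93 × 1.136 / 12.51 = 0.3567 d⁻¹.

k_2 ≈ 0.357 d⁻¹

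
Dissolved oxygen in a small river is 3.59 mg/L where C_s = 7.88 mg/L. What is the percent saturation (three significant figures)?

% saturation = C/C_s × 100 = 3.59/7.88 × 100 = 45.6 %.

45.6 % saturation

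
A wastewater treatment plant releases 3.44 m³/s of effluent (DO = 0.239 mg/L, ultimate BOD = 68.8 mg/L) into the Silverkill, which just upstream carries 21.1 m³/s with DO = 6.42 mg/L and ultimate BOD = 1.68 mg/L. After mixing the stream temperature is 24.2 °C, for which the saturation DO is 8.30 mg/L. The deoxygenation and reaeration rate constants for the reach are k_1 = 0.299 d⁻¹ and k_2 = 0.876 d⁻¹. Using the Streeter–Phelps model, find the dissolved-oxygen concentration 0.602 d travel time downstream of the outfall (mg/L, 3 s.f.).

DO ≈ 5.27 mg/L

Mixed DO = (21.1×6.42 + 3.44×0.239)/(21.1+3.44) = 136.3/24.54 = 5.554 mg/L.
Mixed L₀ = (21.1×1.68 + 3.44×68.8)/(24.54) = 272.1/24.54 = 11.09 mg/L.
Initial deficit D₀ = C_s − DO₀ = 8.30 − 5.554 = 2.746 mg/L.
D(0.602) = [0.299×11.09/(0.876−0.299)](e^(−0.299×0.602) − e^(−0.876×0.602)) + 2.746 e^(−0.876×0.602)
= 5.746 × (0.8353 − 0.5902) + 2.746 × 0.5902 = 3.029 mg/L.
DO = 8.30 − 3.029 = 5.271 mg/L.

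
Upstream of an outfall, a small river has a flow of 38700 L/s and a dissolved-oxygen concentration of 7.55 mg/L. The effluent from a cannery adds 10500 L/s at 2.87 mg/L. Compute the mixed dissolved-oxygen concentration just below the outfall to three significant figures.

6.55 mg/L

Flow-weighted mixing: C = (Q_r C_r + Q_w C_w)/(Q_r + Q_w)
= (38700×7.55 + 10500×2.87)/(38700 + 10500) = 322300/49200 = 6.551 mg/L.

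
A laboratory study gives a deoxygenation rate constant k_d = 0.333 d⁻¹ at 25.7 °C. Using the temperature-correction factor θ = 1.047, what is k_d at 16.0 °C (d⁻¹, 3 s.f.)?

k_d(T₂) = k_d(T₁) · θ^(T₂−T₁) = 0.333 × 1.047^(16.0−25.7)
= 0.333 × 1.047^-9.70 = 0.333 × 0.6405 = 0.2133 d⁻¹.

k_d ≈ 0.213 d⁻¹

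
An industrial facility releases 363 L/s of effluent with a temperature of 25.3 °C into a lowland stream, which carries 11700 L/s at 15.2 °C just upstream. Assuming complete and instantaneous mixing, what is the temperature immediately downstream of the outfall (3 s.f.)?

Flow-weighted mixing: C = (Q_r C_r + Q_w C_w)/(Q_r + Q_w)
= (11700×15.2 + 363×25.3)/(11700 + 363) = 187000/12060 = 15.50 °C.

15.5 °C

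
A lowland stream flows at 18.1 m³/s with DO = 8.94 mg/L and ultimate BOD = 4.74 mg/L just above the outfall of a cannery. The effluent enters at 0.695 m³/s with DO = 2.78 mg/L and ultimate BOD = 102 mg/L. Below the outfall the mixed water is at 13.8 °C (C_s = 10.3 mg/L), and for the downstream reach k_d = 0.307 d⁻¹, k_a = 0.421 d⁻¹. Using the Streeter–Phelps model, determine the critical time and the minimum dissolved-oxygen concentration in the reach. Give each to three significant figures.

Mixed DO = (18.1×8.94 + 0.695×2.78)/(18.1+0.695) = 163.7/18.80 = 8.712 mg/L.
Mixed L₀ = (18.1×4.74 + 0.695×102)/(18.80) = 156.7/18.80 = 8.336 mg/L.
Initial deficit D₀ = C_s − DO₀ = 10.3 − 8.712 = 1.588 mg/L.
t_c = (1/0.1140) ln[(0.421/0.307)(1 − 1.588×0.1140/(0.307×8.336))] = 8.772 × ln(1.274) = 2.127 d.
D_c = (0.307/0.421) × 8.336 × e^(−0.307×2.127) = 0.7292 × 8.336 × 0.5205 = 3.164 mg/L.
Minimum DO = 10.3 − 3.164 = 7.136 mg/L.

t_c ≈ 2.13 d; minimum DO ≈ 7.14 mg/L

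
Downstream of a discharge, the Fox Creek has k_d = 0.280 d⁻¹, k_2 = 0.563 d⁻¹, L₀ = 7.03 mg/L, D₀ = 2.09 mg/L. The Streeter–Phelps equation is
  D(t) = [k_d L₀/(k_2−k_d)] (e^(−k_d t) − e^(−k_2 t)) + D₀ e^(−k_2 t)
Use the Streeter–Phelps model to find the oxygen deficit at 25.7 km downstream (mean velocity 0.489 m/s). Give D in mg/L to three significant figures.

Travel time t = x/v = 25.7 km / (0.489 m/s) = 25700 m / 0.489 m/s = 52560 s = 0.6083 d.
k_d L₀/(k_2−k_d) = 0.280×7.03/(0.563−0.280) = 1.968/0.2830 = 6.955 mg/L.
e^(−k_d t) = e^(−0.280×0.6083) = 0.8434; e^(−k_2 t) = e^(−0.563×0.6083) = 0.7100.
D = 6.955 × (0.8434 − 0.7100) + 2.09 × 0.7100 = 0.9277 + 1.484 = 2.412 mg/L.

D ≈ 2.41 mg/L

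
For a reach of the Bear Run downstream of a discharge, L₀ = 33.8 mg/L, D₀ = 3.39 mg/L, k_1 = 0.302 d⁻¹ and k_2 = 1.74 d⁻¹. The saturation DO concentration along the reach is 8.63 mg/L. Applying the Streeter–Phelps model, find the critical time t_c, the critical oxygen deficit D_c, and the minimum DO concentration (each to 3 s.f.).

t_c = [1/(k_2−k_1)] ln[(k_2/k_1)(1 − D₀(k_2−k_1)/(k_1 L₀))]
= [1/(1.74−0.302)] ln[(1.74/0.302)(1 − 3.39×1.438/(0.302×33.8))]
= (1/1.438) ln[5.762 × 0.5224] = 0.6954 × ln(3.010) = 0.6954 × 1.102 = 0.7663 d.
D_c = (k_1/k_2) L₀ e^(−k_1 t_c) = (0.302/1.74) × 33.8 × e^(−0.302×0.7663) = 0.1736 × 33.8 × 0.7934 = 4.654 mg/L.
Minimum DO = C_s − D_c = 8.63 − 4.654 = 3.976 mg/L.

t_c ≈ 0.766 d; D_c ≈ 4.65 mg/L; min DO ≈ 3.98 mg/L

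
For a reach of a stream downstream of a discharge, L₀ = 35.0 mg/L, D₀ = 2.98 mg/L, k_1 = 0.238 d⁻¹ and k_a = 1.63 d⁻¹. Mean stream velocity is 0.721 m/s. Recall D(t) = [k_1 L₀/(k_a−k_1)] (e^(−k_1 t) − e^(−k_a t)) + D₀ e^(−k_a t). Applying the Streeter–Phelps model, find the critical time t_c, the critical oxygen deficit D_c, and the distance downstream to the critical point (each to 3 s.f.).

t_c ≈ 0.887 d; D_c ≈ 4.14 mg/L; x_c ≈ 55.3 km

At the critical point dD/dt = 0, so k_1 L₀ e^(−k_1 t) = k_a D. Substituting D(t) from the Streeter–Phelps equation and solving for t gives
t_c = ln[(k_a/k_1)(1 − D₀(k_a−k_1)/(k_1 L₀))] / (k_a−k_1).
Here k_a−k_1 = 1.392 d⁻¹ and 1 − D₀(k_a−k_1)/(k_1 L₀) = 1 − 2.98×1.392/(0.238×35.0) = 0.5020, so
t_c = ln(6.849 × 0.5020) / 1.392 = 1.235 / 1.392 = 0.8872 d.
D_c = (k_1/k_a) L₀ e^(−k_1 t_c) = (0.238/1.63) × 35.0 × e^(−0.238×0.8872) = 0.1460 × 35.0 × 0.8097 = 4.138 mg/L.
x_c = v t_c = 0.721 m/s × 0.8872 d × 86400 s/d = 55270 m ≈ 55.3 km.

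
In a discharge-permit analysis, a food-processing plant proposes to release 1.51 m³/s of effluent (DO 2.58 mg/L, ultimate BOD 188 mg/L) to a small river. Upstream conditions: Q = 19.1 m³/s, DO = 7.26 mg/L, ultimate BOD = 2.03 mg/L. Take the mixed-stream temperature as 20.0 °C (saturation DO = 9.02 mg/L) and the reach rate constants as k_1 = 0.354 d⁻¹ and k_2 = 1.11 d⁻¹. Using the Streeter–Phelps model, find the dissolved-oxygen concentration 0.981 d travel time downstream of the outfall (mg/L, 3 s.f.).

Mixed DO = (19.1×7.26 + 1.51×2.58)/(19.1+1.51) = 142.6/20.61 = 6.917 mg/L.
Mixed L₀ = (19.1×2.03 + 1.51×188)/(20.61) = 322.7/20.61 = 15.66 mg/L.
Initial deficit D₀ = C_s − DO₀ = 9.02 − 6.917 = 2.103 mg/L.
D(0.981) = [0.354×15.66/(1.11−0.354)](e^(−0.354×0.981) − e^(−1.11×0.981)) + 2.103 e^(−1.11×0.981)
= 7.331 × (0.7066 − 0.3366) + 2.103 × 0.3366 = 3.420 mg/L.
DO = 9.02 − 3.420 = 5.600 mg/L.

DO ≈ 5.60 mg/L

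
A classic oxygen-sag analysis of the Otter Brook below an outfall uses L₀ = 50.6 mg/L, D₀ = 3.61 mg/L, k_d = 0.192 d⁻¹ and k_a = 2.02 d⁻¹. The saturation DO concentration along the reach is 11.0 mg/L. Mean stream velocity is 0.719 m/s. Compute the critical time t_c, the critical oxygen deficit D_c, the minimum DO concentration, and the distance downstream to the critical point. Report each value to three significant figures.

t_c = [1/(k_a−k_d)] ln[(k_a/k_d)(1 − D₀(k_a−k_d)/(k_d L₀))]
= [1/(2.02−0.192)] ln[(2.02/0.192)(1 − 3.61×1.828/(0.192×50.6))]
= (1/1.828) ln[10.52 × 0.3207] = 0.5470 × ln(3.375) = 0.5470 × 1.216 = 0.6653 d.
D_c = (k_d/k_a) L₀ e^(−k_d t_c) = (0.192/2.02) × 50.6 × e^(−0.192×0.6653) = 0.09505 × 50.6 × 0.8801 = 4.233 mg/L.
Minimum DO = C_s − D_c = 11.0 − 4.233 = 6.767 mg/L.
x_c = v t_c = 0.719 m/s × 0.6653 d × 86400 s/d = 41330 m ≈ 41.3 km.

t_c ≈ 0.665 d; D_c ≈ 4.23 mg/L; min DO ≈ 6.77 mg/L; x_c ≈ 41.3 km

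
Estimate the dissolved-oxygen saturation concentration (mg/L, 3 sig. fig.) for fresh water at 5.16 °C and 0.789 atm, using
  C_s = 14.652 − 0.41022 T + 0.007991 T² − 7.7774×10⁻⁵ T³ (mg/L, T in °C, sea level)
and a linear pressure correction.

At sea level: C_s = 14.652 − 0.41022×5.16 + 0.007991×5.16² − 7.7774×10⁻⁵×5.16³ = 12.74 mg/L.
Pressure correction: C_s' = 12.74 × 0.789 = 10.05 mg/L.

C_s ≈ 10.0 mg/L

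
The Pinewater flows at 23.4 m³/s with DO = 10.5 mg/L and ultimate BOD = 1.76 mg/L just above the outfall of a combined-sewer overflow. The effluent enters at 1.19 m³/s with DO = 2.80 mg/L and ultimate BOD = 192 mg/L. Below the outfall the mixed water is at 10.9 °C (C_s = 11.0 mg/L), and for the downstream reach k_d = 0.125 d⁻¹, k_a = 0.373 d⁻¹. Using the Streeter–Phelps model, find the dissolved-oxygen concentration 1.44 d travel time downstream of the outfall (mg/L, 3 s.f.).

DO ≈ 9.10 mg/L

Mixed DO = (23.4×10.5 + 1.19×2.80)/(23.4+1.19) = 249.0/24.59 = 10.13 mg/L.
Mixed L₀ = (23.4×1.76 + 1.19×192)/(24.59) = 269.7/24.59 = 10.97 mg/L.
Initial deficit D₀ = C_s − DO₀ = 11.0 − 10.13 = 0.8726 mg/L.
D(1.44) = [0.125×10.97/(0.373−0.125)](e^(−0.125×1.44) − e^(−0.373×1.44)) + 0.8726 e^(−0.373×1.44)
= 5.527 × (0.8353 − 0.5844) + 0.8726 × 0.5844 = 1.896 mg/L.
DO = 11.0 − 1.896 = 9.104 mg/L.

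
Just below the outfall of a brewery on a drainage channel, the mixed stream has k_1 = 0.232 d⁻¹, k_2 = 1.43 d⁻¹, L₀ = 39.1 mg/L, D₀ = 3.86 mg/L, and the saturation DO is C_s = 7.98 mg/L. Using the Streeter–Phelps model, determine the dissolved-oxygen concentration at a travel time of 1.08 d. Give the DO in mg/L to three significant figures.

DO ≈ 2.88 mg/L

k_1 L₀/(k_2−k_1) = 0.232×39.1/(1.43−0.232) = 9.071/1.198 = 7.572 mg/L.
e^(−k_1 t) = e^(−0.232×1.080) = 0.7784; e^(−k_2 t) = e^(−1.43×1.080) = 0.2134.
D = 7.572 × (0.7784 − 0.2134) + 3.86 × 0.2134 = 4.278 + 0.8239 = 5.101 mg/L.
DO = C_s − D = 7.98 − 5.101 = 2.879 mg/L.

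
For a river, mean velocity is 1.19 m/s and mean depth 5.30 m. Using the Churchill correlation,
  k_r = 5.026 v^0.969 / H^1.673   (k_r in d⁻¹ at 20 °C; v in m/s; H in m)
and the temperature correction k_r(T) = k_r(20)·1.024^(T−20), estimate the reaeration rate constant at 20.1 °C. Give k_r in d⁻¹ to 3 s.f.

k_r(20) = 5.026 × 1.19^0.969 / 5.30^1.673 = 5.026 × 1.184 / 16.28 = 0.3654 d⁻¹.
k_r(20.1) = 0.3654 × 1.024^(20.1−20) = 0.3654 × 1.002 = 0.3662 d⁻¹.

k_r ≈ 0.366 d⁻¹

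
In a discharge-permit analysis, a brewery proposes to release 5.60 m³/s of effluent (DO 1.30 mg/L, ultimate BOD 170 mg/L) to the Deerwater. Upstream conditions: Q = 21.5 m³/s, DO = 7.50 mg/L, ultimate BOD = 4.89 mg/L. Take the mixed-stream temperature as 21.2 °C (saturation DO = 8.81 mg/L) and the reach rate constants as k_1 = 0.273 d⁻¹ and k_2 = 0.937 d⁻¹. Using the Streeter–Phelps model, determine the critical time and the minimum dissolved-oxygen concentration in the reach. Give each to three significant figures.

t_c ≈ 1.59 d; minimum DO ≈ 1.45 mg/L

Mixed DO = (21.5×7.50 + 5.60×1.30)/(21.5+5.60) = 168.5/27.10 = 6.219 mg/L.
Mixed L₀ = (21.5×4.89 + 5.60×170)/(27.10) = 1057/27.10 = 39.01 mg/L.
Initial deficit D₀ = C_s − DO₀ = 8.81 − 6.219 = 2.591 mg/L.
t_c = (1/0.6640) ln[(0.937/0.273)(1 − 2.591×0.6640/(0.273×39.01))] = 1.506 × ln(2.878) = 1.592 d.
D_c = (0.273/0.937) × 39.01 × e^(−0.273×1.592) = 0.2914 × 39.01 × 0.6475 = 7.360 mg/L.
Minimum DO = 8.81 − 7.360 = 1.450 mg/L.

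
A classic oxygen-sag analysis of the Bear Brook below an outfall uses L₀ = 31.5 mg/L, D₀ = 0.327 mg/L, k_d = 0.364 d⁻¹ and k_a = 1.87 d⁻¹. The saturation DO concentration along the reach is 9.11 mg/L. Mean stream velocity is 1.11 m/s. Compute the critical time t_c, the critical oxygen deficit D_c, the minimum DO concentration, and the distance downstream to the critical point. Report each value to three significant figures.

t_c ≈ 1.06 d; D_c ≈ 4.17 mg/L; min DO ≈ 4.94 mg/L; x_c ≈ 101 km

t_c = [1/(k_a−k_d)] ln[(k_a/k_d)(1 − D₀(k_a−k_d)/(k_d L₀))]
= [1/(1.87−0.364)] ln[(1.87/0.364)(1 − 0.327×1.506/(0.364×31.5))]
= (1/1.506) ln[5.137 × 0.9571] = 0.6640 × ln(4.917) = 0.6640 × 1.593 = 1.058 d.
L(t_c) = L₀ e^(−k_d t_c) = 31.5 × 0.6805 = 21.44 mg/L, and at the critical point k_a D_c = k_d L, so D_c = (0.364/1.87) × 21.44 = 4.172 mg/L.
Minimum DO = C_s − D_c = 9.11 − 4.172 = 4.938 mg/L.
x_c = v t_c = 1.11 m/s × 1.058 d × 86400 s/d = 101400 m ≈ 101 km.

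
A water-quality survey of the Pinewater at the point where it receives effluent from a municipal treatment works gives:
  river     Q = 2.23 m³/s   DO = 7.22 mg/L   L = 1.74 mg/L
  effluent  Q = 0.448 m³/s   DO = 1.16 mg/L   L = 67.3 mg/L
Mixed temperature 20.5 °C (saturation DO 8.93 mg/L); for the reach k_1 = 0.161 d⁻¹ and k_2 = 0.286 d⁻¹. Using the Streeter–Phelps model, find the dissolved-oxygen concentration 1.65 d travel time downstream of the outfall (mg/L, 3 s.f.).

Mixed DO = (2.23×7.22 + 0.448×1.16)/(2.23+0.448) = 16.62/2.678 = 6.206 mg/L.
Mixed L₀ = (2.23×1.74 + 0.448×67.3)/(2.678) = 34.03/2.678 = 12.71 mg/L.
Initial deficit D₀ = C_s − DO₀ = 8.93 − 6.206 = 2.724 mg/L.
D(1.65) = [0.161×12.71/(0.286−0.161)](e^(−0.161×1.65) − e^(−0.286×1.65)) + 2.724 e^(−0.286×1.65)
= 16.37 × (0.7667 − 0.6238) + 2.724 × 0.6238 = 4.038 mg/L.
DO = 8.93 − 4.038 = 4.892 mg/L.

DO ≈ 4.89 mg/L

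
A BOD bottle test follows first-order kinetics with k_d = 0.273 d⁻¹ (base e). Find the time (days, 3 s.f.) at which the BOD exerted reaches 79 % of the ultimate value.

t ≈ 5.72 d

y/L₀ = 1 − e^(−k_d t) = 0.79 ⇒ e^(−k_d t) = 0.210
t = −ln(0.210) / 0.273 = 1.561 / 0.273 = 5.717 d.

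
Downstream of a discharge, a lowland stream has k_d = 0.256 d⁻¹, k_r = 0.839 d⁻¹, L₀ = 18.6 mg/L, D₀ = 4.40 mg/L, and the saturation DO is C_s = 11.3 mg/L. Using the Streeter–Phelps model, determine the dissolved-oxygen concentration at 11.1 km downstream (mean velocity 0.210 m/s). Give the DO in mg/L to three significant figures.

Travel time t = x/v = 11.1 km / (0.210 m/s) = 11100 m / 0.210 m/s = 52860 s = 0.6118 d.
k_d L₀/(k_r−k_d) = 0.256×18.6/(0.839−0.256) = 4.762/0.5830 = 8.167 mg/L.
e^(−k_d t) = e^(−0.256×0.6118) = 0.8550; e^(−k_r t) = e^(−0.839×0.6118) = 0.5985.
D = 8.167 × (0.8550 − 0.5985) + 4.40 × 0.5985 = 2.095 + 2.634 = 4.729 mg/L.
DO = C_s − D = 11.3 − 4.729 = 6.571 mg/L.

DO ≈ 6.57 mg/L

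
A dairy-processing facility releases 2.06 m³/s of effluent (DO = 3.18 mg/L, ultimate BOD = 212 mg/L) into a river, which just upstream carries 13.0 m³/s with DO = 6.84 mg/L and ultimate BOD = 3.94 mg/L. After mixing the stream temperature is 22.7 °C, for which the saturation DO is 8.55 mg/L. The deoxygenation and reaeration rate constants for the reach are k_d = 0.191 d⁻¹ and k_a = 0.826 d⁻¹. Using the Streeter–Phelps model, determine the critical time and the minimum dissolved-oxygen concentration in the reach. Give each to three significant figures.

Mixed DO = (13.0×6.84 + 2.06×3.18)/(13.0+2.06) = 95.47/15.06 = 6.339 mg/L.
Mixed L₀ = (13.0×3.94 + 2.06×212)/(15.06) = 487.9/15.06 = 32.40 mg/L.
Initial deficit D₀ = C_s − DO₀ = 8.55 − 6.339 = 2.211 mg/L.
t_c = (1/0.6350) ln[(0.826/0.191)(1 − 2.211×0.6350/(0.191×32.40))] = 1.575 × ln(3.344) = 1.901 d.
D_c = (0.191/0.826) × 32.40 × e^(−0.191×1.901) = 0.2312 × 32.40 × 0.6955 = 5.211 mg/L.
Minimum DO = 8.55 − 5.211 = 3.339 mg/L.

t_c ≈ 1.90 d; minimum DO ≈ 3.34 mg/L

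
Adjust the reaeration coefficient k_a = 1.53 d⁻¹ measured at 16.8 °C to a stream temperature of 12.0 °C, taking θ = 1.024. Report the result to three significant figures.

k_a ≈ 1.37 d⁻¹

k_a(T₂) = k_a(T₁) · θ^(T₂−T₁) = 1.53 × 1.024^(12.0−16.8)
= 1.53 × 1.024^-4.80 = 1.53 × 0.8924 = 1.365 d⁻¹.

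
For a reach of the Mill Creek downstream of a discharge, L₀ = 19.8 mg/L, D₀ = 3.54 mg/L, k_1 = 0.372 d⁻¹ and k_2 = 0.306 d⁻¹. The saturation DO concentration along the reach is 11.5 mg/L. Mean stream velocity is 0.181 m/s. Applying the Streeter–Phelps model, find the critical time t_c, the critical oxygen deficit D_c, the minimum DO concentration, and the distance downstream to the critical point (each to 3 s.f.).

t_c ≈ 2.49 d; D_c ≈ 9.55 mg/L; min DO ≈ 1.95 mg/L; x_c ≈ 38.9 km

At the critical point dD/dt = 0, so k_1 L₀ e^(−k_1 t) = k_2 D. Substituting D(t) from the Streeter–Phelps equation and solving for t gives
t_c = ln[(k_2/k_1)(1 − D₀(k_2−k_1)/(k_1 L₀))] / (k_2−k_1).
Here k_2−k_1 = -0.06600 d⁻¹ and 1 − D₀(k_2−k_1)/(k_1 L₀) = 1 − 3.54×-0.06600/(0.372×19.8) = 1.032, so
t_c = ln(0.8226 × 1.032) / -0.06600 = -0.1641 / -0.06600 = 2.486 d.
L(t_c) = L₀ e^(−k_1 t_c) = 19.8 × 0.3966 = 7.853 mg/L, and at the critical point k_2 D_c = k_1 L, so D_c = (0.372/0.306) × 7.853 = 9.546 mg/L.
Minimum DO = C_s − D_c = 11.5 − 9.546 = 1.954 mg/L.
x_c = v t_c = 0.181 m/s × 2.486 d × 86400 s/d = 38880 m ≈ 38.9 km.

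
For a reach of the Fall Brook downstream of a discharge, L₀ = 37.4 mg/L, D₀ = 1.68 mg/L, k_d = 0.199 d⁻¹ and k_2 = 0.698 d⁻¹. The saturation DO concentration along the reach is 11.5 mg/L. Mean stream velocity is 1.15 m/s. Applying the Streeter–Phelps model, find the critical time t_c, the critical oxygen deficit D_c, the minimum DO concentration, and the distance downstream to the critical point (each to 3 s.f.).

At the critical point dD/dt = 0, so k_d L₀ e^(−k_d t) = k_2 D. Substituting D(t) from the Streeter–Phelps equation and solving for t gives
t_c = ln[(k_2/k_d)(1 − D₀(k_2−k_d)/(k_d L₀))] / (k_2−k_d).
Here k_2−k_d = 0.4990 d⁻¹ and 1 − D₀(k_2−k_d)/(k_d L₀) = 1 − 1.68×0.4990/(0.199×37.4) = 0.8874, so
t_c = ln(3.508 × 0.8874) / 0.4990 = 1.135 / 0.4990 = 2.275 d.
L(t_c) = L₀ e^(−k_d t_c) = 37.4 × 0.6358 = 23.78 mg/L, and at the critical point k_2 D_c = k_d L, so D_c = (0.199/0.698) × 23.78 = 6.780 mg/L.
Minimum DO = C_s − D_c = 11.5 − 6.780 = 4.720 mg/L.
x_c = v t_c = 1.15 m/s × 2.275 d × 86400 s/d = 226100 m ≈ 226 km.

t_c ≈ 2.28 d; D_c ≈ 6.78 mg/L; min DO ≈ 4.72 mg/L; x_c ≈ 226 km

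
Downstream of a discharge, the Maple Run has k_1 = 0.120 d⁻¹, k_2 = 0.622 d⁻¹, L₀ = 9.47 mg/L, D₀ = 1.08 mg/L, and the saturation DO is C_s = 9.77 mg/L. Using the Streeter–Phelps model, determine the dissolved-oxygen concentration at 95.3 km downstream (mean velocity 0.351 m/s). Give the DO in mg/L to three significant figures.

Travel time t = x/v = 95.3 km / (0.351 m/s) = 95300 m / 0.351 m/s = 271500 s = 3.142 d.
k_1 L₀/(k_2−k_1) = 0.120×9.47/(0.622−0.120) = 1.136/0.5020 = 2.264 mg/L.
e^(−k_1 t) = e^(−0.120×3.142) = 0.6858; e^(−k_2 t) = e^(−0.622×3.142) = 0.1416.
D = 2.264 × (0.6858 − 0.1416) + 1.08 × 0.1416 = 1.232 + 0.1529 = 1.385 mg/L.
DO = C_s − D = 9.77 − 1.385 = 8.385 mg/L.

DO ≈ 8.39 mg/L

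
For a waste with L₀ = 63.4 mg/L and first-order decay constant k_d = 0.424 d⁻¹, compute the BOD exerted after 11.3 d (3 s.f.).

y ≈ 62.9 mg/L

y_t = L₀(1 − e^(−k_d t)) = 63.4 × (1 − e^(−0.424×11.3))
= 63.4 × (1 − 0.008302) = 63.4 × 0.9917 = 62.87 mg/L.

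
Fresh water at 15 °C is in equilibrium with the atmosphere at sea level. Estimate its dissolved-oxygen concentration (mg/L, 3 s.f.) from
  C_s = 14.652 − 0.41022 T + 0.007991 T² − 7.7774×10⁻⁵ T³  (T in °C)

C_s = 14.652 − 0.41022×15 + 0.007991×15² − 7.7774×10⁻⁵×15³ = 10.03 mg/L.

C_s ≈ 10.0 mg/L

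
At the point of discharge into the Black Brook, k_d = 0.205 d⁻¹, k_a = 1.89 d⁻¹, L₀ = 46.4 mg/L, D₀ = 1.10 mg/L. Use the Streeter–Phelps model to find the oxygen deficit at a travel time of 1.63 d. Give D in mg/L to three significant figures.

k_d L₀/(k_a−k_d) = 0.205×46.4/(1.89−0.205) = 9.512/1.685 = 5.645 mg/L.
e^(−k_d t) = e^(−0.205×1.630) = 0.7159; e^(−k_a t) = e^(−1.89×1.630) = 0.04593.
D = 5.645 × (0.7159 − 0.04593) + 1.10 × 0.04593 = 3.782 + 0.05052 = 3.833 mg/L.

D ≈ 3.83 mg/L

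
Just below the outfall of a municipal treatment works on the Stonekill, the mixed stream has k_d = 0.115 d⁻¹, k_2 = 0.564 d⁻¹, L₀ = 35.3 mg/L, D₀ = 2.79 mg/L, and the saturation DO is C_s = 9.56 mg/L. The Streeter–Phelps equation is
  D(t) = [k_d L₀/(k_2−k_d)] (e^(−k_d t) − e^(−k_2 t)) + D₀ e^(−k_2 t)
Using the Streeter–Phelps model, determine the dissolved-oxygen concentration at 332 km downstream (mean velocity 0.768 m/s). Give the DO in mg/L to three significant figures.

DO ≈ 4.85 mg/L

Travel time t = x/v = 332 km / (0.768 m/s) = 332000 m / 0.768 m/s = 432300 s = 5.003 d.
k_d L₀/(k_2−k_d) = 0.115×35.3/(0.564−0.115) = 4.059/0.4490 = 9.041 mg/L.
e^(−k_d t) = e^(−0.115×5.003) = 0.5625; e^(−k_2 t) = e^(−0.564×5.003) = 0.05949.
D = 9.041 × (0.5625 − 0.05949) + 2.79 × 0.05949 = 4.548 + 0.1660 = 4.714 mg/L.
DO = C_s − D = 9.56 − 4.714 = 4.846 mg/L.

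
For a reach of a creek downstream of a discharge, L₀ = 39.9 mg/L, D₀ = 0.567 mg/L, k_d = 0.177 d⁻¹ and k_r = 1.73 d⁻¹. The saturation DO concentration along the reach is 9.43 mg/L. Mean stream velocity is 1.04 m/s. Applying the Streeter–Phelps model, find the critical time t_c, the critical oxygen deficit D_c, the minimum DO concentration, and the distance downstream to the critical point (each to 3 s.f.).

At the critical point dD/dt = 0, so k_d L₀ e^(−k_d t) = k_r D. Substituting D(t) from the Streeter–Phelps equation and solving for t gives
t_c = ln[(k_r/k_d)(1 − D₀(k_r−k_d)/(k_d L₀))] / (k_r−k_d).
Here k_r−k_d = 1.553 d⁻¹ and 1 − D₀(k_r−k_d)/(k_d L₀) = 1 − 0.567×1.553/(0.177×39.9) = 0.8753, so
t_c = ln(9.774 × 0.8753) / 1.553 = 2.147 / 1.553 = 1.382 d.
D_c = (k_d/k_r) L₀ e^(−k_d t_c) = (0.177/1.73) × 39.9 × e^(−0.177×1.382) = 0.1023 × 39.9 × 0.7830 = 3.196 mg/L.
Minimum DO = C_s − D_c = 9.43 − 3.196 = 6.234 mg/L.
x_c = v t_c = 1.04 m/s × 1.382 d × 86400 s/d = 124200 m ≈ 124 km.

t_c ≈ 1.38 d; D_c ≈ 3.20 mg/L; min DO ≈ 6.23 mg/L; x_c ≈ 124 km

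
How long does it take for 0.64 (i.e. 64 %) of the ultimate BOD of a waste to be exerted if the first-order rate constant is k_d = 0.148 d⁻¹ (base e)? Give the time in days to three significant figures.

t ≈ 6.90 d

y/L₀ = 1 − e^(−k_d t) = 0.64 ⇒ e^(−k_d t) = 0.360
t = −ln(0.360) / 0.148 = 1.022 / 0.148 = 6.903 d.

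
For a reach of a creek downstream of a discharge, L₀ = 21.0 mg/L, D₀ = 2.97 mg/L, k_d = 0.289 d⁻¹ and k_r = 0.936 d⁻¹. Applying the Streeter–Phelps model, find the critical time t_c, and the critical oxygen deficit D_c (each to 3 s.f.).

At the critical point dD/dt = 0, so k_d L₀ e^(−k_d t) = k_r D. Substituting D(t) from the Streeter–Phelps equation and solving for t gives
t_c = ln[(k_r/k_d)(1 − D₀(k_r−k_d)/(k_d L₀))] / (k_r−k_d).
Here k_r−k_d = 0.6470 d⁻¹ and 1 − D₀(k_r−k_d)/(k_d L₀) = 1 − 2.97×0.6470/(0.289×21.0) = 0.6834, so
t_c = ln(3.239 × 0.6834) / 0.6470 = 0.7945 / 0.6470 = 1.228 d.
D_c = (k_d/k_r) L₀ e^(−k_d t_c) = (0.289/0.936) × 21.0 × e^(−0.289×1.228) = 0.3088 × 21.0 × 0.7013 = 4.547 mg/L.

t_c ≈ 1.23 d; D_c ≈ 4.55 mg/L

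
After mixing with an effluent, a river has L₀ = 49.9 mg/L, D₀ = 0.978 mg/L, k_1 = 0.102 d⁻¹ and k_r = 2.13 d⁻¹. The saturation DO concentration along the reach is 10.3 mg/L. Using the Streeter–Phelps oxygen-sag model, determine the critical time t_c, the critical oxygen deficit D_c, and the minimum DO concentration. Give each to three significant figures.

t_c ≈ 1.25 d; D_c ≈ 2.10 mg/L; min DO ≈ 8.20 mg/L

With k_r/k_1 = 20.88 and 1 − D₀(k_r−k_1)/(k_1 L₀) = 0.6103,
t_c = ln(20.88 × 0.6103) / (2.13 − 0.102) = ln(12.74) / 2.028 = 2.545/2.028 = 1.255 d.
L(t_c) = L₀ e^(−k_1 t_c) = 49.9 × 0.8798 = 43.90 mg/L, and at the critical point k_r D_c = k_1 L, so D_c = (0.102/2.13) × 43.90 = 2.102 mg/L.
Minimum DO = C_s − D_c = 10.3 − 2.102 = 8.198 mg/L.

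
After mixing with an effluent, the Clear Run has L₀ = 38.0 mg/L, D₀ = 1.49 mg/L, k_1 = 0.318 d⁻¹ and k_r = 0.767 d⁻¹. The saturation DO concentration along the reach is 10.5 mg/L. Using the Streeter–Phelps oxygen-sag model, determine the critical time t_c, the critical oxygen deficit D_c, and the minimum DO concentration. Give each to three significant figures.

At the critical point dD/dt = 0, so k_1 L₀ e^(−k_1 t) = k_r D. Substituting D(t) from the Streeter–Phelps equation and solving for t gives
t_c = ln[(k_r/k_1)(1 − D₀(k_r−k_1)/(k_1 L₀))] / (k_r−k_1).
Here k_r−k_1 = 0.4490 d⁻¹ and 1 − D₀(k_r−k_1)/(k_1 L₀) = 1 − 1.49×0.4490/(0.318×38.0) = 0.9446, so
t_c = ln(2.412 × 0.9446) / 0.4490 = 0.8235 / 0.4490 = 1.834 d.
L(t_c) = L₀ e^(−k_1 t_c) = 38.0 × 0.5581 = 21.21 mg/L, and at the critical point k_r D_c = k_1 L, so D_c = (0.318/0.767) × 21.21 = 8.793 mg/L.
Minimum DO = C_s − D_c = 10.5 − 8.793 = 1.707 mg/L.

t_c ≈ 1.83 d; D_c ≈ 8.79 mg/L; min DO ≈ 1.71 mg/L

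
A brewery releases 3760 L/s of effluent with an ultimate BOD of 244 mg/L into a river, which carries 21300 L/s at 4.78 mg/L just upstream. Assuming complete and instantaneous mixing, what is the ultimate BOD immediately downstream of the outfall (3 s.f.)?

40.7 mg/L

Flow-weighted mixing: C = (Q_r C_r + Q_w C_w)/(Q_r + Q_w)
= (21300×4.78 + 3760×244)/(21300 + 3760) = 1.019×10^6/25060 = 40.67 mg/L.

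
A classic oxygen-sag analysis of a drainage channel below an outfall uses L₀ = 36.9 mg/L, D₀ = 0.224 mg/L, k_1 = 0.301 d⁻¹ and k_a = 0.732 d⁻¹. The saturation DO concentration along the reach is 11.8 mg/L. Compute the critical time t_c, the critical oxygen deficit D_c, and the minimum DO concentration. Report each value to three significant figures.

t_c = [1/(k_a−k_1)] ln[(k_a/k_1)(1 − D₀(k_a−k_1)/(k_1 L₀))]
= [1/(0.732−0.301)] ln[(0.732/0.301)(1 − 0.224×0.4310/(0.301×36.9))]
= (1/0.4310) ln[2.432 × 0.9913] = 2.320 × ln(2.411) = 2.320 × 0.8799 = 2.042 d.
L(t_c) = L₀ e^(−k_1 t_c) = 36.9 × 0.5409 = 19.96 mg/L, and at the critical point k_a D_c = k_1 L, so D_c = (0.301/0.732) × 19.96 = 8.207 mg/L.
Minimum DO = C_s − D_c = 11.8 − 8.207 = 3.593 mg/L.

t_c ≈ 2.04 d; D_c ≈ 8.21 mg/L; min DO ≈ 3.59 mg/L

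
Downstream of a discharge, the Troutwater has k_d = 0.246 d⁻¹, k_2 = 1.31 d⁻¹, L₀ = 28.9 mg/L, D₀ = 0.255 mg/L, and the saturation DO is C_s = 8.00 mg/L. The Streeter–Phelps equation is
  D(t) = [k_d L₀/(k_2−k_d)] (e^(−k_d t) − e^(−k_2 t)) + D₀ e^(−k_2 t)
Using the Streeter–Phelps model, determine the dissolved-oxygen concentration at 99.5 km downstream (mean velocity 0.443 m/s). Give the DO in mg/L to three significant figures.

DO ≈ 4.69 mg/L

Travel time t = x/v = 99.5 km / (0.443 m/s) = 99500 m / 0.443 m/s = 224600 s = 2.600 d.
k_d L₀/(k_2−k_d) = 0.246×28.9/(1.31−0.246) = 7.109/1.064 = 6.682 mg/L.
e^(−k_d t) = e^(−0.246×2.600) = 0.5276; e^(−k_2 t) = e^(−1.31×2.600) = 0.03319.
D = 6.682 × (0.5276 − 0.03319) + 0.255 × 0.03319 = 3.303 + 0.008464 = 3.312 mg/L.
DO = C_s − D = 8.00 − 3.312 = 4.688 mg/L.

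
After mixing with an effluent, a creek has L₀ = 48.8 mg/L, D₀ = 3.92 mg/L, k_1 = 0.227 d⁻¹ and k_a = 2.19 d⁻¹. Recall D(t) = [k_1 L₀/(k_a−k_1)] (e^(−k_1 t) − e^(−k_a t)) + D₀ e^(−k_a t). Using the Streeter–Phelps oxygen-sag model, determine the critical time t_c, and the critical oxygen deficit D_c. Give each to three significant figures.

At the critical point dD/dt = 0, so k_1 L₀ e^(−k_1 t) = k_a D. Substituting D(t) from the Streeter–Phelps equation and solving for t gives
t_c = ln[(k_a/k_1)(1 − D₀(k_a−k_1)/(k_1 L₀))] / (k_a−k_1).
Here k_a−k_1 = 1.963 d⁻¹ and 1 − D₀(k_a−k_1)/(k_1 L₀) = 1 − 3.92×1.963/(0.227×48.8) = 0.3054, so
t_c = ln(9.648 × 0.3054) / 1.963 = 1.080 / 1.963 = 0.5504 d.
L(t_c) = L₀ e^(−k_1 t_c) = 48.8 × 0.8825 = 43.07 mg/L, and at the critical point k_a D_c = k_1 L, so D_c = (0.227/2.19) × 43.07 = 4.464 mg/L.

t_c ≈ 0.550 d; D_c ≈ 4.46 mg/L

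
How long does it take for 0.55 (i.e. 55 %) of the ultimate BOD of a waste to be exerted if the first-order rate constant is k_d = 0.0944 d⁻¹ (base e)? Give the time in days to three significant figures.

t ≈ 8.46 d

y/L₀ = 1 − e^(−k_d t) = 0.55 ⇒ e^(−k_d t) = 0.450
t = −ln(0.450) / 0.0944 = 0.7985 / 0.0944 = 8.459 d.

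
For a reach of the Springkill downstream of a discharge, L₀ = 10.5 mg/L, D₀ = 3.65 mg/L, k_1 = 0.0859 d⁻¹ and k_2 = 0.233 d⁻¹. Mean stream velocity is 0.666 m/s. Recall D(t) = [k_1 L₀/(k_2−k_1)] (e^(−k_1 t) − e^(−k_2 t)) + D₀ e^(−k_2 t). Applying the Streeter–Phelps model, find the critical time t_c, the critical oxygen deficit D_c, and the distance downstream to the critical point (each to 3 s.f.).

t_c ≈ 0.634 d; D_c ≈ 3.67 mg/L; x_c ≈ 36.5 km

t_c = [1/(k_2−k_1)] ln[(k_2/k_1)(1 − D₀(k_2−k_1)/(k_1 L₀))]
= [1/(0.233−0.0859)] ln[(0.233/0.0859)(1 − 3.65×0.1471/(0.0859×10.5))]
= (1/0.1471) ln[2.712 × 0.4047] = 6.798 × ln(1.098) = 6.798 × 0.09329 = 0.6342 d.
D_c = (k_1/k_2) L₀ e^(−k_1 t_c) = (0.0859/0.233) × 10.5 × e^(−0.0859×0.6342) = 0.3687 × 10.5 × 0.9470 = 3.666 mg/L.
x_c = v t_c = 0.666 m/s × 0.6342 d × 86400 s/d = 36490 m ≈ 36.5 km.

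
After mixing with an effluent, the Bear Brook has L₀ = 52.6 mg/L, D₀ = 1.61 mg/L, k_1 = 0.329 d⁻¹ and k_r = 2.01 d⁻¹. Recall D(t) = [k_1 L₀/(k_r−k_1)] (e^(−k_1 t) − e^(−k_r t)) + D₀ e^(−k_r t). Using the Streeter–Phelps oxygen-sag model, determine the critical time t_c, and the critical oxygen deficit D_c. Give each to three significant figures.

t_c ≈ 0.975 d; D_c ≈ 6.25 mg/L

t_c = [1/(k_r−k_1)] ln[(k_r/k_1)(1 − D₀(k_r−k_1)/(k_1 L₀))]
= [1/(2.01−0.329)] ln[(2.01/0.329)(1 − 1.61×1.681/(0.329×52.6))]
= (1/1.681) ln[6.109 × 0.8436] = 0.5949 × ln(5.154) = 0.5949 × 1.640 = 0.9755 d.
L(t_c) = L₀ e^(−k_1 t_c) = 52.6 × 0.7255 = 38.16 mg/L, and at the critical point k_r D_c = k_1 L, so D_c = (0.329/2.01) × 38.16 = 6.246 mg/L.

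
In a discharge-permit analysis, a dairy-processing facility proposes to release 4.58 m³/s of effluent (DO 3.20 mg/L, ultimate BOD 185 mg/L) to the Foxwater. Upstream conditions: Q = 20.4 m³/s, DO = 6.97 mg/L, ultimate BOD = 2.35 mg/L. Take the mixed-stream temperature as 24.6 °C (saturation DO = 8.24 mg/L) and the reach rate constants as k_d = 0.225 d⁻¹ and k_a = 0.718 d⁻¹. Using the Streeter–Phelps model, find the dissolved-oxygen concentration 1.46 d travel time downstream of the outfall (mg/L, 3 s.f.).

Mixed DO = (20.4×6.97 + 4.58×3.20)/(20.4+4.58) = 156.8/24.98 = 6.279 mg/L.
Mixed L₀ = (20.4×2.35 + 4.58×185)/(24.98) = 895.2/24.98 = 35.84 mg/L.
Initial deficit D₀ = C_s − DO₀ = 8.24 − 6.279 = 1.961 mg/L.
D(1.46) = [0.225×35.84/(0.718−0.225)](e^(−0.225×1.46) − e^(−0.718×1.46)) + 1.961 e^(−0.718×1.46)
= 16.36 × (0.7200 − 0.3505) + 1.961 × 0.3505 = 6.730 mg/L.
DO = 8.24 − 6.730 = 1.510 mg/L.

DO ≈ 1.51 mg/L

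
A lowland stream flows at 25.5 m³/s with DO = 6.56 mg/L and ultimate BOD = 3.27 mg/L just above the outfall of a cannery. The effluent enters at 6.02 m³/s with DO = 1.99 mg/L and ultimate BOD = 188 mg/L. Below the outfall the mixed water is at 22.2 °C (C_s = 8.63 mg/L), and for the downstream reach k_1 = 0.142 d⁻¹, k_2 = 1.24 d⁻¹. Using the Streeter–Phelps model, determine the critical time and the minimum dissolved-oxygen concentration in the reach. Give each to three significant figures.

Mixed DO = (25.5×6.56 + 6.02×1.99)/(25.5+6.02) = 179.3/31.52 = 5.687 mg/L.
Mixed L₀ = (25.5×3.27 + 6.02×188)/(31.52) = 1215/31.52 = 38.55 mg/L.
Initial deficit D₀ = C_s − DO₀ = 8.63 − 5.687 = 2.943 mg/L.
t_c = (1/1.098) ln[(1.24/0.142)(1 − 2.943×1.098/(0.142×38.55))] = 0.9107 × ln(3.578) = 1.161 d.
D_c = (0.142/1.24) × 38.55 × e^(−0.142×1.161) = 0.1145 × 38.55 × 0.8480 = 3.744 mg/L.
Minimum DO = 8.63 − 3.744 = 4.886 mg/L.

t_c ≈ 1.16 d; minimum DO ≈ 4.89 mg/L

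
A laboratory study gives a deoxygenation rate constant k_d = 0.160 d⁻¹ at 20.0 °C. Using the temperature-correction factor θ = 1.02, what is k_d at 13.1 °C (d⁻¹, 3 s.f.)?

k_d ≈ 0.140 d⁻¹

k_d(T₂) = k_d(T₁) · θ^(T₂−T₁) = 0.160 × 1.02^(13.1−20.0)
= 0.160 × 1.02^-6.90 = 0.160 × 0.8723 = 0.1396 d⁻¹.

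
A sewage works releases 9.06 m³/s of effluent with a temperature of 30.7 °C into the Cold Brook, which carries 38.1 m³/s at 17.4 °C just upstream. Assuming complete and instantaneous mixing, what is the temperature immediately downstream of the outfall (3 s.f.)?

Flow-weighted mixing: C = (Q_r C_r + Q_w C_w)/(Q_r + Q_w)
= (38.1×17.4 + 9.06×30.7)/(38.1 + 9.06) = 941.1/47.16 = 19.96 °C.

20.0 °C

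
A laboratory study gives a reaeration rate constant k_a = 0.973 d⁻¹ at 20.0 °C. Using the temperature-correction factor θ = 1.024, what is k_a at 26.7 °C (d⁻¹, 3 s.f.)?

k_a ≈ 1.14 d⁻¹

k_a(T₂) = k_a(T₁) · θ^(T₂−T₁) = 0.973 × 1.024^(26.7−20.0)
= 0.973 × 1.024^6.70 = 0.973 × 1.172 = 1.141 d⁻¹.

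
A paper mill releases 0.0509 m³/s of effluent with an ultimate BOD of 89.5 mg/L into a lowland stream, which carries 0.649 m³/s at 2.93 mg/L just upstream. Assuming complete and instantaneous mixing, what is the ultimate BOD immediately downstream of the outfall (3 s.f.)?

Flow-weighted mixing: C = (Q_r C_r + Q_w C_w)/(Q_r + Q_w)
= (0.649×2.93 + 0.0509×89.5)/(0.649 + 0.0509) = 6.457/0.6999 = 9.226 mg/L.

9.23 mg/L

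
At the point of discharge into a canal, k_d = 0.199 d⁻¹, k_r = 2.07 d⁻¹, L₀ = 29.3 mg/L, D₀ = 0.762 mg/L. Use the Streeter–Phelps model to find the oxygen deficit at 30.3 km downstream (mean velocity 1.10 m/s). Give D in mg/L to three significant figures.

Travel time t = x/v = 30.3 km / (1.10 m/s) = 30300 m / 1.10 m/s = 27550 s = 0.3188 d.
k_d L₀/(k_r−k_d) = 0.199×29.3/(2.07−0.199) = 5.831/1.871 = 3.116 mg/L.
e^(−k_d t) = e^(−0.199×0.3188) = 0.9385; e^(−k_r t) = e^(−2.07×0.3188) = 0.5169.
D = 3.116 × (0.9385 − 0.5169) + 0.762 × 0.5169 = 1.314 + 0.3939 = 1.708 mg/L.

D ≈ 1.71 mg/L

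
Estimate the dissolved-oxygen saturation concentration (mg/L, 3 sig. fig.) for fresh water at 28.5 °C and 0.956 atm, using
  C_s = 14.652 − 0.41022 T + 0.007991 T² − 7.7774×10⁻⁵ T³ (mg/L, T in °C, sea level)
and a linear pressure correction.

C_s ≈ 7.31 mg/L

At sea level: C_s = 14.652 − 0.41022×28.5 + 0.007991×28.5² − 7.7774×10⁻⁵×28.5³ = 7.651 mg/L.
Pressure correction: C_s' = 7.651 × 0.956 = 7.314 mg/L.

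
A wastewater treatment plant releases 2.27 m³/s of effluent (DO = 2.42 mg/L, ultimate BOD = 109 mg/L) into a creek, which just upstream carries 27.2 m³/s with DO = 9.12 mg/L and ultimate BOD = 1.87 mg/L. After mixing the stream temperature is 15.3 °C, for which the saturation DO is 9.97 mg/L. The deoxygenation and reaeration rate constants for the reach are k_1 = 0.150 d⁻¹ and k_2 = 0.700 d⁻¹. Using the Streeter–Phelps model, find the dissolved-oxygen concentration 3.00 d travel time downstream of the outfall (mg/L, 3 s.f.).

DO ≈ 8.38 mg/L

Mixed DO = (27.2×9.12 + 2.27×2.42)/(27.2+2.27) = 253.6/29.47 = 8.604 mg/L.
Mixed L₀ = (27.2×1.87 + 2.27×109)/(29.47) = 298.3/29.47 = 10.12 mg/L.
Initial deficit D₀ = C_s − DO₀ = 9.97 − 8.604 = 1.366 mg/L.
D(3.00) = [0.150×10.12/(0.700−0.150)](e^(−0.150×3.00) − e^(−0.700×3.00)) + 1.366 e^(−0.700×3.00)
= 2.761 × (0.6376 − 0.1225) + 1.366 × 0.1225 = 1.589 mg/L.
DO = 9.97 − 1.589 = 8.381 mg/L.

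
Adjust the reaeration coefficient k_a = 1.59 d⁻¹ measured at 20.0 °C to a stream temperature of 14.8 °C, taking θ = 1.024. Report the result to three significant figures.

k_a(T₂) = k_a(T₁) · θ^(T₂−T₁) = 1.59 × 1.024^(14.8−20.0)
= 1.59 × 1.024^-5.20 = 1.59 × 0.8840 = 1.406 d⁻¹.

k_a ≈ 1.41 d⁻¹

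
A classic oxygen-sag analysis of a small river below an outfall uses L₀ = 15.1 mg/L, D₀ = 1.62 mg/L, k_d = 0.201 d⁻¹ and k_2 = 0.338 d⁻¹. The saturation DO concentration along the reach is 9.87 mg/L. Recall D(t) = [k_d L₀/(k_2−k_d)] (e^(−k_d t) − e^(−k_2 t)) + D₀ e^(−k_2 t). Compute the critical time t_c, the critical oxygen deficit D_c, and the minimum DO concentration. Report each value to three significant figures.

t_c = [1/(k_2−k_d)] ln[(k_2/k_d)(1 − D₀(k_2−k_d)/(k_d L₀))]
= [1/(0.338−0.201)] ln[(0.338/0.201)(1 − 1.62×0.1370/(0.201×15.1))]
= (1/0.1370) ln[1.682 × 0.9269] = 7.299 × ln(1.559) = 7.299 × 0.4438 = 3.239 d.
L(t_c) = L₀ e^(−k_d t_c) = 15.1 × 0.5215 = 7.874 mg/L, and at the critical point k_2 D_c = k_d L, so D_c = (0.201/0.338) × 7.874 = 4.682 mg/L.
Minimum DO = C_s − D_c = 9.87 − 4.682 = 5.188 mg/L.

t_c ≈ 3.24 d; D_c ≈ 4.68 mg/L; min DO ≈ 5.19 mg/L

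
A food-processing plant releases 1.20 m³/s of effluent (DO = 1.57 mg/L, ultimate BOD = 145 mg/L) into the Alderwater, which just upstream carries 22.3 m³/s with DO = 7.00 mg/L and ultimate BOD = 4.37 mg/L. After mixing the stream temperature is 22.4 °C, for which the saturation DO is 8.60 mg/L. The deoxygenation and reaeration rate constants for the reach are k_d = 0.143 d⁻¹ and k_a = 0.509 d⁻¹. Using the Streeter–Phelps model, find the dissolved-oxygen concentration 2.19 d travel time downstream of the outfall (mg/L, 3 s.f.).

Mixed DO = (22.3×7.00 + 1.20×1.57)/(22.3+1.20) = 158.0/23.50 = 6.723 mg/L.
Mixed L₀ = (22.3×4.37 + 1.20×145)/(23.50) = 271.5/23.50 = 11.55 mg/L.
Initial deficit D₀ = C_s − DO₀ = 8.60 − 6.723 = 1.877 mg/L.
D(2.19) = [0.143×11.55/(0.509−0.143)](e^(−0.143×2.19) − e^(−0.509×2.19)) + 1.877 e^(−0.509×2.19)
= 4.513 × (0.7311 − 0.3280) + 1.877 × 0.3280 = 2.435 mg/L.
DO = 8.60 − 2.435 = 6.165 mg/L.

DO ≈ 6.16 mg/L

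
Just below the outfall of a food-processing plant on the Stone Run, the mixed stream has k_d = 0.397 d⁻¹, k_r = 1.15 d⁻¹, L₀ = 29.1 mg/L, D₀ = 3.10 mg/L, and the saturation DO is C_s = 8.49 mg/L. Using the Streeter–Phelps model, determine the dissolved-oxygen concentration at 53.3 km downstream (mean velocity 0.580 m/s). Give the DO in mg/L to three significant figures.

Travel time t = x/v = 53.3 km / (0.580 m/s) = 53300 m / 0.580 m/s = 91900 s = 1.064 d.
k_d L₀/(k_r−k_d) = 0.397×29.1/(1.15−0.397) = 11.55/0.7530 = 15.34 mg/L.
e^(−k_d t) = e^(−0.397×1.064) = 0.6556; e^(−k_r t) = e^(−1.15×1.064) = 0.2943.
D = 15.34 × (0.6556 − 0.2943) + 3.10 × 0.2943 = 5.543 + 0.9123 = 6.455 mg/L.
DO = C_s − D = 8.49 − 6.455 = 2.035 mg/L.

DO ≈ 2.04 mg/L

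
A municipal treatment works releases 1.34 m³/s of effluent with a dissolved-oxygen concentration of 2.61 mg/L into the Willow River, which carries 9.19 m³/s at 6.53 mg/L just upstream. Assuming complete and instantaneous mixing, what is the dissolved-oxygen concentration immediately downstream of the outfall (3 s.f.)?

Flow-weighted mixing: C = (Q_r C_r + Q_w C_w)/(Q_r + Q_w)
= (9.19×6.53 + 1.34×2.61)/(9.19 + 1.34) = 63.51/10.53 = 6.031 mg/L.

6.03 mg/L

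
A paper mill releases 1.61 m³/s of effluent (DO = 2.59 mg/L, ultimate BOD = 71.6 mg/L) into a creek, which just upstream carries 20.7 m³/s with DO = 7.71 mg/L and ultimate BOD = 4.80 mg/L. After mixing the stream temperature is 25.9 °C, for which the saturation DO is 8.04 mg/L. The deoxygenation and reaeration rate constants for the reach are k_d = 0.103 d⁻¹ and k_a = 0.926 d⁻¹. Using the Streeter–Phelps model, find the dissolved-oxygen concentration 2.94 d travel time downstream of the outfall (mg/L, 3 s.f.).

DO ≈ 7.18 mg/L

Mixed DO = (20.7×7.71 + 1.61×2.59)/(20.7+1.61) = 163.8/22.31 = 7.341 mg/L.
Mixed L₀ = (20.7×4.80 + 1.61×71.6)/(22.31) = 214.6/22.31 = 9.621 mg/L.
Initial deficit D₀ = C_s − DO₀ = 8.04 − 7.341 = 0.6995 mg/L.
D(2.94) = [0.103×9.621/(0.926−0.103)](e^(−0.103×2.94) − e^(−0.926×2.94)) + 0.6995 e^(−0.926×2.94)
= 1.204 × (0.7387 − 0.06571) + 0.6995 × 0.06571 = 0.8563 mg/L.
DO = 8.04 − 0.8563 = 7.184 mg/L.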